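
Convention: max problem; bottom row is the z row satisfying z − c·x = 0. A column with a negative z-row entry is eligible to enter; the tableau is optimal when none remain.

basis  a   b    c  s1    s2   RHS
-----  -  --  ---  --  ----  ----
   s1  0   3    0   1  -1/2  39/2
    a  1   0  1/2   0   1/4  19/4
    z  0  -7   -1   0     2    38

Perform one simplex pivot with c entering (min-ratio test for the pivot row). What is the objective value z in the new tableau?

95/2

Ratio test on column c — row 1: entry 0 ≤ 0; row 2: (19/4)/(1/2) = 19/2. Minimum is 19/2 at row 2 (a leaves); pivot element 1/2.
Pivot on row 2; the z-row RHS becomes 38 − (-1)·(19/2) = 95/2.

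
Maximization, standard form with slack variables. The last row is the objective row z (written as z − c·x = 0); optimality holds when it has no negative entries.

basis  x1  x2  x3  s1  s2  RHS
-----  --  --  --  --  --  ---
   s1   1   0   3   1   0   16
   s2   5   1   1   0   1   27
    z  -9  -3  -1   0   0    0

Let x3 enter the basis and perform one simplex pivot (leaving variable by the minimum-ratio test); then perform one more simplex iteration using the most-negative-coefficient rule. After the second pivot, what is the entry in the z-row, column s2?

13/7

Ratio test on column x3 — row 1: 16/3 = 16/3; row 2: 27/1 = 27. Minimum is 16/3 at row 1 (s1 leaves); pivot element 3.
Divide row 1 by 3; eliminate column x3 from the other rows.
Second iteration: most negative z-row entry is -26/3 in column x1, so x1 enters.
Ratio test on column x1 — row 1: (16/3)/(1/3) = 16; row 2: (65/3)/(14/3) = 65/14. Minimum is 65/14 at row 2 (s2 leaves); pivot element 14/3.
Divide row 2 by 14/3; eliminate column x1 from the other rows.
After both pivots, the entry at the z-row, column s2 is 13/7.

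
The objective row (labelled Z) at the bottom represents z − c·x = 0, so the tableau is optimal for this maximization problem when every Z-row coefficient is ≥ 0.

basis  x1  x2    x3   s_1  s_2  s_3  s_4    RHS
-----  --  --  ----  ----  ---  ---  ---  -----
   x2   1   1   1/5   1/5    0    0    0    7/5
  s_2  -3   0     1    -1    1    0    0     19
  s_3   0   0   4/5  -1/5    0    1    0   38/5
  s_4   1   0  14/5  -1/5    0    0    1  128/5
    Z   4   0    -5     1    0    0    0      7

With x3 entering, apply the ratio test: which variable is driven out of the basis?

x2

Column x3 entries and ratios — x2: (7/5)/(1/5) = 7; s_2: 19/1 = 19; s_3: (38/5)/(4/5) = 19/2; s_4: (128/5)/(14/5) = 64/7.
Smallest ratio is 7 in the row of x2, so x2 leaves.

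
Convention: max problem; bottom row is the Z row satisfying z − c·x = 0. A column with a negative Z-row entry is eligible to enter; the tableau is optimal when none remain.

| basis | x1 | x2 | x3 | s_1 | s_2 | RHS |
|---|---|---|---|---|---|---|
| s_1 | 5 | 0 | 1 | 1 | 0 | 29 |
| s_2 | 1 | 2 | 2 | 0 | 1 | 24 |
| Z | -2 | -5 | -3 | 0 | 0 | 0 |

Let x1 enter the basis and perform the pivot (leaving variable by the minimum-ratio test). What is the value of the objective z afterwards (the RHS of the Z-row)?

Ratio test on column x1 — row 1: 29/5 = 29/5; row 2: 24/1 = 24. Minimum is 29/5 at row 1 (s_1 leaves); pivot element 5.
Pivot on row 1; the Z-row RHS becomes 0 − (-2)·(29/5) = 58/5.

58/5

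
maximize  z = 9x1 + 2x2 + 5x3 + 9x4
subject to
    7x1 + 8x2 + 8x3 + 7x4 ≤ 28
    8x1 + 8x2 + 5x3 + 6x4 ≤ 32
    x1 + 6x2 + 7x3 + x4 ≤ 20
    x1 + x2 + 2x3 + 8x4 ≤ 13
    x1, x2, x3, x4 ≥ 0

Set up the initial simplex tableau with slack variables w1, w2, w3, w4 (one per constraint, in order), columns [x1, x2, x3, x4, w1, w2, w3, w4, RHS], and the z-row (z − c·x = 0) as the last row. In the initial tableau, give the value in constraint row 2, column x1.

Constraint 2 has coefficient 8 on x1.

8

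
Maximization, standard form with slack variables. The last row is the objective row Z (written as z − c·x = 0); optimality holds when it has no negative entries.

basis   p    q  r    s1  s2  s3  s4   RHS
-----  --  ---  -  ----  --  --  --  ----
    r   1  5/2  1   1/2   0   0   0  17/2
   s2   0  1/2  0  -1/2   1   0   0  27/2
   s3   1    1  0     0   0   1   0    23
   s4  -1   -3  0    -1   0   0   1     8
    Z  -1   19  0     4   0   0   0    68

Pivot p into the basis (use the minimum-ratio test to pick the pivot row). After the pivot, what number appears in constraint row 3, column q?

Ratio test on column p — row 1: (17/2)/1 = 17/2; row 2: entry 0 ≤ 0; row 3: 23/1 = 23; row 4: entry -1 ≤ 0. Minimum is 17/2 at row 1 (r leaves); pivot element 1.
Divide row 1 by 1; eliminate column p from the other rows.
Row 3 update in column q: 1 − 1·(5/2) = -3/2.

-3/2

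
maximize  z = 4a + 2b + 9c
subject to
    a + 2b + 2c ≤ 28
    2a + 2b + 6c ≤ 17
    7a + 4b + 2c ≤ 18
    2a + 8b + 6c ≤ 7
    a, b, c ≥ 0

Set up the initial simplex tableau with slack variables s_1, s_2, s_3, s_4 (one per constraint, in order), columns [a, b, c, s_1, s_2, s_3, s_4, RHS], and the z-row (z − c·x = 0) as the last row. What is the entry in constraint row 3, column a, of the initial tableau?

7

Constraint 3 has coefficient 7 on a.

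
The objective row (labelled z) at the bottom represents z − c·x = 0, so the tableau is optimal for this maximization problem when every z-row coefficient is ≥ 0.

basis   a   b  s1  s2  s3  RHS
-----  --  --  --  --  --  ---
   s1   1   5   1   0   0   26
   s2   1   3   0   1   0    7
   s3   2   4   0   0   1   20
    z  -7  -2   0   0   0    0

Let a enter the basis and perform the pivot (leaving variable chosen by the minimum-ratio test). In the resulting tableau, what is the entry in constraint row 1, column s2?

-1

Ratio test on column a — row 1: 26/1 = 26; row 2: 7/1 = 7; row 3: 20/2 = 10. Minimum is 7 at row 2 (s2 leaves); pivot element 1.
Divide row 2 by 1; eliminate column a from the other rows.
Row 1 update in column s2: 0 − 1·1 = -1.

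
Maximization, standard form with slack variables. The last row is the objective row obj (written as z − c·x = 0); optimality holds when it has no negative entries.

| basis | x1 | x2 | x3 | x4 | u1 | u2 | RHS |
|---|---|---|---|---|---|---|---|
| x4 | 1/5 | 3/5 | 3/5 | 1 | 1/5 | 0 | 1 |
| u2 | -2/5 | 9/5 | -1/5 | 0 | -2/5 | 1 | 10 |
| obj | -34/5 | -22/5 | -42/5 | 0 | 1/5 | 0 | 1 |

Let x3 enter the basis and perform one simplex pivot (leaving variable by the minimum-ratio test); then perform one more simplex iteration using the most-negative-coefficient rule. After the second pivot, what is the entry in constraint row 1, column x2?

Ratio test on column x3 — row 1: 1/(3/5) = 5/3; row 2: entry -1/5 ≤ 0. Minimum is 5/3 at row 1 (x4 leaves); pivot element 3/5.
Divide row 1 by 3/5; eliminate column x3 from the other rows.
Second iteration: most negative obj-row entry is -4 in column x1, so x1 enters.
Ratio test on column x1 — row 1: (5/3)/(1/3) = 5; row 2: entry -1/3 ≤ 0. Minimum is 5 at row 1 (x3 leaves); pivot element 1/3.
Divide row 1 by 1/3; eliminate column x1 from the other rows.
After both pivots, the entry at constraint row 1, column x2 is 3.

3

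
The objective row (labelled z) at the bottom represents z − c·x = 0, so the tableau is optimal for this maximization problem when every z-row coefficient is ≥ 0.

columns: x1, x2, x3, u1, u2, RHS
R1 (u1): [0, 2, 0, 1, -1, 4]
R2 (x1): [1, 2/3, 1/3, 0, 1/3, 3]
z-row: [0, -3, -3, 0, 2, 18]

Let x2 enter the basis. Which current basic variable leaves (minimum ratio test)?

u1

Column x2 entries and ratios — u1: 4/2 = 2; x1: 3/(2/3) = 9/2.
Smallest ratio is 2 in the row of u1, so u1 leaves.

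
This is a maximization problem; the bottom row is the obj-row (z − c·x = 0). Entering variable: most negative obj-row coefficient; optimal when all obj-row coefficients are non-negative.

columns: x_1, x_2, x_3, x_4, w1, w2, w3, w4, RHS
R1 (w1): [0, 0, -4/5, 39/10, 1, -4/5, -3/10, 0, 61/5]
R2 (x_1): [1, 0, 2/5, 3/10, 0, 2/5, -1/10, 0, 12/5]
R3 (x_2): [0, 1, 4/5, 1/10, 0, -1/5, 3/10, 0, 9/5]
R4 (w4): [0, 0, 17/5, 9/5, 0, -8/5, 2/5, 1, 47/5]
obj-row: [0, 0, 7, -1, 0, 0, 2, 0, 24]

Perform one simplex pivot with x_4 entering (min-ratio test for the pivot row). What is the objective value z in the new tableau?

Ratio test on column x_4 — row 1: (61/5)/(39/10) = 122/39; row 2: (12/5)/(3/10) = 8; row 3: (9/5)/(1/10) = 18; row 4: (47/5)/(9/5) = 47/9. Minimum is 122/39 at row 1 (w1 leaves); pivot element 39/10.
Pivot on row 1; the obj-row RHS becomes 24 − (-1)·(122/39) = 1058/39.

1058/39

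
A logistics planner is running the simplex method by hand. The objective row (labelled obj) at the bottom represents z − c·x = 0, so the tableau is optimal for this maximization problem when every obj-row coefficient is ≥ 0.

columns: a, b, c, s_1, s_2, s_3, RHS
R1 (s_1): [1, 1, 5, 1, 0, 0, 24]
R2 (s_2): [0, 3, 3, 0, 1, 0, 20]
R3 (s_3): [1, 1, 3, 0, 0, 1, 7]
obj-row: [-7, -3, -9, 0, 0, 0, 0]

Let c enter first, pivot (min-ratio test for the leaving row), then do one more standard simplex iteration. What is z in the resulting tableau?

49

Ratio test on column c — row 1: 24/5 = 24/5; row 2: 20/3 = 20/3; row 3: 7/3 = 7/3. Minimum is 7/3 at row 3 (s_3 leaves); pivot element 3.
Pivot on row 3; the obj-row RHS becomes 0 − (-9)·(7/3) = 21.
Next entering variable (most negative obj-row entry -4): a.
Ratio test on column a — row 1: entry -2/3 ≤ 0; row 2: entry -1 ≤ 0; row 3: (7/3)/(1/3) = 7. Minimum is 7 at row 3 (c leaves); pivot element 1/3.
After the second pivot the obj-row RHS is 21 − (-4)·7 = 49.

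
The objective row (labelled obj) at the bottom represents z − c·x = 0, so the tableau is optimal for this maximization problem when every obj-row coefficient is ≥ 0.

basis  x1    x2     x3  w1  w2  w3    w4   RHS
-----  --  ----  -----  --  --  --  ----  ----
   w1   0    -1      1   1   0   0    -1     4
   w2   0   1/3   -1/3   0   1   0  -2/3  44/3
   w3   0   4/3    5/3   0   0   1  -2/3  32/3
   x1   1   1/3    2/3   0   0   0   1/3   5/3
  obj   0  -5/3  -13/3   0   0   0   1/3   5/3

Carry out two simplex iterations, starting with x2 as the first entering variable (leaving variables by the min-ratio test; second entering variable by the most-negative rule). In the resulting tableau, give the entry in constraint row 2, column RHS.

Ratio test on column x2 — row 1: entry -1 ≤ 0; row 2: (44/3)/(1/3) = 44; row 3: (32/3)/(4/3) = 8; row 4: (5/3)/(1/3) = 5. Minimum is 5 at row 4 (x1 leaves); pivot element 1/3.
Divide row 4 by 1/3; eliminate column x2 from the other rows.
Second iteration: most negative obj-row entry is -1 in column x3, so x3 enters.
Ratio test on column x3 — row 1: 9/3 = 3; row 2: entry -1 ≤ 0; row 3: entry -1 ≤ 0; row 4: 5/2 = 5/2. Minimum is 5/2 at row 4 (x2 leaves); pivot element 2.
Divide row 4 by 2; eliminate column x3 from the other rows.
After both pivots, the entry at constraint row 2, column RHS is 31/2.

31/2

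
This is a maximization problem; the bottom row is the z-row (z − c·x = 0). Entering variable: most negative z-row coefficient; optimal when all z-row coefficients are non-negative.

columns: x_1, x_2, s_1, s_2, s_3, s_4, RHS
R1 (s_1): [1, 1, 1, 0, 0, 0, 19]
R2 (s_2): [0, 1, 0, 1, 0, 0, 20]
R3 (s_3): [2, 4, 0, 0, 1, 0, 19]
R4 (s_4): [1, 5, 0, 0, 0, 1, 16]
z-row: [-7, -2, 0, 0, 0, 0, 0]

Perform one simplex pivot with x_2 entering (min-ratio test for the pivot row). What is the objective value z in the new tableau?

32/5

Ratio test on column x_2 — row 1: 19/1 = 19; row 2: 20/1 = 20; row 3: 19/4 = 19/4; row 4: 16/5 = 16/5. Minimum is 16/5 at row 4 (s_4 leaves); pivot element 5.
Pivot on row 4; the z-row RHS becomes 0 − (-2)·(16/5) = 32/5.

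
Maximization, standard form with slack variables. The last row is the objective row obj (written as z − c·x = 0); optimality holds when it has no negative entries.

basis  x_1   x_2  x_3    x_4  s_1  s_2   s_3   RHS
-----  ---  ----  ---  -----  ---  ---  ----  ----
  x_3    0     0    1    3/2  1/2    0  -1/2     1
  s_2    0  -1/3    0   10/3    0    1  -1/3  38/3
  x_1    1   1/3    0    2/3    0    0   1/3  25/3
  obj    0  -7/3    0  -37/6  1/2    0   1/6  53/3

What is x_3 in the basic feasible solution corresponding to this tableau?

x_3 is basic (row 1); its value is the RHS of that row, 1.

1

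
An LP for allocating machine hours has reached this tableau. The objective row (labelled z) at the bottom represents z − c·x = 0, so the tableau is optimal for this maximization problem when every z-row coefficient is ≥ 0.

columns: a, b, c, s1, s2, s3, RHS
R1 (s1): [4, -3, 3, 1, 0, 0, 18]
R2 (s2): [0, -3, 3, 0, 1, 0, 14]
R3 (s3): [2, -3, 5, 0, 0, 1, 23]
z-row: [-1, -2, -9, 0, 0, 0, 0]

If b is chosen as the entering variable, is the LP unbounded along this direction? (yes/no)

yes

Every constraint-row entry in column b is ≤ 0, so increasing b is unbounded.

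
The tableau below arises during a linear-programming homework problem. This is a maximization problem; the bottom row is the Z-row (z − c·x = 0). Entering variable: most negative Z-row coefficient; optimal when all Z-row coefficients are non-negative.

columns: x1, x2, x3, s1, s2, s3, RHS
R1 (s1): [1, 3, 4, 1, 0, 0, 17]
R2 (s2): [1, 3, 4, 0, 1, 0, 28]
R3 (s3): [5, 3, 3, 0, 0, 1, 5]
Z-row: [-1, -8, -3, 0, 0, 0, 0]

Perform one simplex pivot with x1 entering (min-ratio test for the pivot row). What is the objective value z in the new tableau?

1

Ratio test on column x1 — row 1: 17/1 = 17; row 2: 28/1 = 28; row 3: 5/5 = 1. Minimum is 1 at row 3 (s3 leaves); pivot element 5.
Pivot on row 3; the Z-row RHS becomes 0 − (-1)·1 = 1.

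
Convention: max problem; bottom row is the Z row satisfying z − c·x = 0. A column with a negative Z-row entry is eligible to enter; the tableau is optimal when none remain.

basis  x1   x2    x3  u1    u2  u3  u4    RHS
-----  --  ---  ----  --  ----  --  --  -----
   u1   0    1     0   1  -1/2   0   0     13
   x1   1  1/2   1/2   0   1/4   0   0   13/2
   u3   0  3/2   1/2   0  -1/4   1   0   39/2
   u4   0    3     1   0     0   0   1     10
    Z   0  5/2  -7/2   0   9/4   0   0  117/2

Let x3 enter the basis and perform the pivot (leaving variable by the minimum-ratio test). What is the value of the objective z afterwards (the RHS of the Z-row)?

187/2

Ratio test on column x3 — row 1: entry 0 ≤ 0; row 2: (13/2)/(1/2) = 13; row 3: (39/2)/(1/2) = 39; row 4: 10/1 = 10. Minimum is 10 at row 4 (u4 leaves); pivot element 1.
Pivot on row 4; the Z-row RHS becomes 117/2 − (-7/2)·10 = 187/2.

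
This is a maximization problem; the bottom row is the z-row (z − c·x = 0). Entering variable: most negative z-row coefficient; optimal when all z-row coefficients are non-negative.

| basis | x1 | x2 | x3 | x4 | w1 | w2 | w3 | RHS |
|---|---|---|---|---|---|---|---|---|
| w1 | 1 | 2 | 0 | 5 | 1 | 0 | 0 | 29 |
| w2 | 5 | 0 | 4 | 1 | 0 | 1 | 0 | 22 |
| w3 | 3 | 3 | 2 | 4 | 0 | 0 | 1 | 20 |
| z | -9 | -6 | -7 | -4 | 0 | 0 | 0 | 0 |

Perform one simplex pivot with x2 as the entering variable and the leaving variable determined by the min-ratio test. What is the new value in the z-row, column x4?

Ratio test on column x2 — row 1: 29/2 = 29/2; row 2: entry 0 ≤ 0; row 3: 20/3 = 20/3. Minimum is 20/3 at row 3 (w3 leaves); pivot element 3.
Divide row 3 by 3; eliminate column x2 from the other rows.
z-row update in column x4: -4 − (-6)·(4/3) = 4.

4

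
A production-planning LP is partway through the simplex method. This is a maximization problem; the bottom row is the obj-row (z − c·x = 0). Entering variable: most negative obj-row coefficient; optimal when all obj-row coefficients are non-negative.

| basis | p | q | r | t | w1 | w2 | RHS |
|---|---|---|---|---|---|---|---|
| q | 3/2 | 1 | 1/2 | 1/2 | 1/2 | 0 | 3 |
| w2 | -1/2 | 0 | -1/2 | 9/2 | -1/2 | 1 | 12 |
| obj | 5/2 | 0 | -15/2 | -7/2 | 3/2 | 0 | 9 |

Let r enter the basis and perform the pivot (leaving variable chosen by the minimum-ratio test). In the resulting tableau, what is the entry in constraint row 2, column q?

Ratio test on column r — row 1: 3/(1/2) = 6; row 2: entry -1/2 ≤ 0. Minimum is 6 at row 1 (q leaves); pivot element 1/2.
Divide row 1 by 1/2; eliminate column r from the other rows.
Row 2 update in column q: 0 − (-1/2)·2 = 1.

1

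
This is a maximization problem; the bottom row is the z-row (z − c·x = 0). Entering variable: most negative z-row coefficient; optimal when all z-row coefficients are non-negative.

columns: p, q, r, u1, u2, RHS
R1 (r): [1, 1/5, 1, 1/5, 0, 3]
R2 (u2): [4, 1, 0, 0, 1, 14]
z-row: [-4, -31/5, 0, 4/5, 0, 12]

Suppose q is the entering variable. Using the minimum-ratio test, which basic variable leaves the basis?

Column q entries and ratios — r: 3/(1/5) = 15; u2: 14/1 = 14.
Smallest ratio is 14 in the row of u2, so u2 leaves.

u2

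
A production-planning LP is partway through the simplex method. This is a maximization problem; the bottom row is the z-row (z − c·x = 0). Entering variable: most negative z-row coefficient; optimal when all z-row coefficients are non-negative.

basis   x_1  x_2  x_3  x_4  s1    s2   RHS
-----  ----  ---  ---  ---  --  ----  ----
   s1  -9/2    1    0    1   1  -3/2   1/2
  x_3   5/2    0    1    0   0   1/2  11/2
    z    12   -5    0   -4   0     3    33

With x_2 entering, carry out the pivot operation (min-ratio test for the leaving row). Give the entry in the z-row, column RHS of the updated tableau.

71/2

Ratio test on column x_2 — row 1: (1/2)/1 = 1/2; row 2: entry 0 ≤ 0. Minimum is 1/2 at row 1 (s1 leaves); pivot element 1.
Divide row 1 by 1; eliminate column x_2 from the other rows.
z-row update in column RHS: 33 − (-5)·(1/2) = 71/2.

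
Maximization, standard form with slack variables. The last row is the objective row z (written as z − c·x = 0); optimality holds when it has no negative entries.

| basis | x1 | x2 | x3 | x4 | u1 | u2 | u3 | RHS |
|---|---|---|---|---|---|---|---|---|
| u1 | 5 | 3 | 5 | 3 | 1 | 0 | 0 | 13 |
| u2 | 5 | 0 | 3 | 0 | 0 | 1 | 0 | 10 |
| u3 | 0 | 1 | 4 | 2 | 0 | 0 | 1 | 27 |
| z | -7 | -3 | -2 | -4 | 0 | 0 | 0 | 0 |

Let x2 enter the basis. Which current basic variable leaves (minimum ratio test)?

Column x2 entries and ratios — u1: 13/3 = 13/3; u2: 0 ≤ 0, skip; u3: 27/1 = 27.
Smallest ratio is 13/3 in the row of u1, so u1 leaves.

u1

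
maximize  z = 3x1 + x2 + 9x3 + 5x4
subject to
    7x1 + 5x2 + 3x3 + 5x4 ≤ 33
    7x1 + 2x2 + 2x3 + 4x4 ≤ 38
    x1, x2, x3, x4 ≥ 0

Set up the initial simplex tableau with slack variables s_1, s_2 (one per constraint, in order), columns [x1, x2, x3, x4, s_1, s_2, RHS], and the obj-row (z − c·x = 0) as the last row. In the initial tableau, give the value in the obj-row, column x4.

The obj-row carries the negated objective coefficients: the x4 entry is -5.

-5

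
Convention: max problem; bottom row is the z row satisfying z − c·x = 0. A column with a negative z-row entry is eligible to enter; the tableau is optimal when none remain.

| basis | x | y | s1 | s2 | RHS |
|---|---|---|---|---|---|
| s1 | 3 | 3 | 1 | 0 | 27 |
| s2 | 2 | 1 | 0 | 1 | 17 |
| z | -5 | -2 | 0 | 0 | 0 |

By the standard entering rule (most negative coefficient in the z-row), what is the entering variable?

Negative z-row entries: x: -5, y: -2.
The most negative is -5 in column x, so x enters.

x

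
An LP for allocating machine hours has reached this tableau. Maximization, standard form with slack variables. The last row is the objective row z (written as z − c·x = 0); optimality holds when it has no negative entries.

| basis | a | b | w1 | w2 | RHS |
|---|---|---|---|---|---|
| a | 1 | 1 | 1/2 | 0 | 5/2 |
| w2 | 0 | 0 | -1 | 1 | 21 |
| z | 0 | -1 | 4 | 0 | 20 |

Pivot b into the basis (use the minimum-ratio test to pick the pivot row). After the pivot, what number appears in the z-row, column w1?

Ratio test on column b — row 1: (5/2)/1 = 5/2; row 2: entry 0 ≤ 0. Minimum is 5/2 at row 1 (a leaves); pivot element 1.
Divide row 1 by 1; eliminate column b from the other rows.
z-row update in column w1: 4 − (-1)·(1/2) = 9/2.

9/2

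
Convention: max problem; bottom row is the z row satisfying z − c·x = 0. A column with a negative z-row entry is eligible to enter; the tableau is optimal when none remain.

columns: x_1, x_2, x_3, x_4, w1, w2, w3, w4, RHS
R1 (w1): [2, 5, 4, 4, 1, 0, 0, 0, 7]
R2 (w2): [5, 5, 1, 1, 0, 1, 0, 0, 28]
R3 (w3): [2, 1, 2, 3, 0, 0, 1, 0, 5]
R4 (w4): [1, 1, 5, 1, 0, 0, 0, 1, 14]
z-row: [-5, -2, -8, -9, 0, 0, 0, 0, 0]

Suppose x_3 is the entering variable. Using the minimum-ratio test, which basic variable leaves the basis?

Column x_3 entries and ratios — w1: 7/4 = 7/4; w2: 28/1 = 28; w3: 5/2 = 5/2; w4: 14/5 = 14/5.
Smallest ratio is 7/4 in the row of w1, so w1 leaves.

w1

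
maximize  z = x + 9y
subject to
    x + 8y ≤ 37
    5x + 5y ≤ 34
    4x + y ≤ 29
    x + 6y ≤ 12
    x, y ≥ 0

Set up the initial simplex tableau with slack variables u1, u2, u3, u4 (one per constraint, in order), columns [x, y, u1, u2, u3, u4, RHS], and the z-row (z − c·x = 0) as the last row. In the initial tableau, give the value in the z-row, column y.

The z-row carries the negated objective coefficients: the y entry is -9.

-9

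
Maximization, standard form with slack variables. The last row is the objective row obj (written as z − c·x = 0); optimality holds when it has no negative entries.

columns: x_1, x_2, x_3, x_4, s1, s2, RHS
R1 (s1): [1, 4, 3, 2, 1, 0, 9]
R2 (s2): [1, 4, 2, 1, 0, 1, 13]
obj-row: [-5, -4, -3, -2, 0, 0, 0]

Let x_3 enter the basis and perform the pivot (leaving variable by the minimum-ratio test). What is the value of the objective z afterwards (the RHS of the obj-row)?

9

Ratio test on column x_3 — row 1: 9/3 = 3; row 2: 13/2 = 13/2. Minimum is 3 at row 1 (s1 leaves); pivot element 3.
Pivot on row 1; the obj-row RHS becomes 0 − (-3)·3 = 9.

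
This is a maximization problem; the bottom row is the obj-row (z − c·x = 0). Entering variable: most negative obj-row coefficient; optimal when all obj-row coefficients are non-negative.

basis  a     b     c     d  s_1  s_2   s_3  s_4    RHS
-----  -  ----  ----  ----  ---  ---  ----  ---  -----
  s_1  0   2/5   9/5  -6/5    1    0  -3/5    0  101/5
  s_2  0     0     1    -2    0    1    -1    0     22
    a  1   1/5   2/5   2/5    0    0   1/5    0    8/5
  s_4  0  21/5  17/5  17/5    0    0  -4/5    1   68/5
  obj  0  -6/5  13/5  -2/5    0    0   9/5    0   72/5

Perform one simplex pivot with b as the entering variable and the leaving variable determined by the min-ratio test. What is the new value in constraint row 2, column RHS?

22

Ratio test on column b — row 1: (101/5)/(2/5) = 101/2; row 2: entry 0 ≤ 0; row 3: (8/5)/(1/5) = 8; row 4: (68/5)/(21/5) = 68/21. Minimum is 68/21 at row 4 (s_4 leaves); pivot element 21/5.
Divide row 4 by 21/5; eliminate column b from the other rows.
Row 2 update in column RHS: 22 − 0·(68/21) = 22.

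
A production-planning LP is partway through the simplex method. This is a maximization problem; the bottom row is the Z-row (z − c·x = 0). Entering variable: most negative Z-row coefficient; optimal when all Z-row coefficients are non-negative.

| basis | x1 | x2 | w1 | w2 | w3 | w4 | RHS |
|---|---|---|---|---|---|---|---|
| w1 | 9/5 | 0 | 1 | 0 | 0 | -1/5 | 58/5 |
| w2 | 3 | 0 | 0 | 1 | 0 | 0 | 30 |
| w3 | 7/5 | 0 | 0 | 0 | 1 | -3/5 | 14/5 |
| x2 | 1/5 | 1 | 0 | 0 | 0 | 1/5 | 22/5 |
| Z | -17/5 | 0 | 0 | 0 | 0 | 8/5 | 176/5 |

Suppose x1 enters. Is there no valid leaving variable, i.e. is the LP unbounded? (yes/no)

no

Column x1 has positive entries in row(s) 1, 2, 3, 4, so the ratio test bounds it — not unbounded.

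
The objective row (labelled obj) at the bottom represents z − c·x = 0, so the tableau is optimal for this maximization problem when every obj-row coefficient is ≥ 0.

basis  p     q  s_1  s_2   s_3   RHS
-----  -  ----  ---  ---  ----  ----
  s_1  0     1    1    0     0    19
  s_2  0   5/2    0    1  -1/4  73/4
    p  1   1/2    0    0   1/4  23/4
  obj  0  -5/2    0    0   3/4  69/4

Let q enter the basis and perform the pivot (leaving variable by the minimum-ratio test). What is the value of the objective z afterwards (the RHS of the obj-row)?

71/2

Ratio test on column q — row 1: 19/1 = 19; row 2: (73/4)/(5/2) = 73/10; row 3: (23/4)/(1/2) = 23/2. Minimum is 73/10 at row 2 (s_2 leaves); pivot element 5/2.
Pivot on row 2; the obj-row RHS becomes 69/4 − (-5/2)·(73/10) = 71/2.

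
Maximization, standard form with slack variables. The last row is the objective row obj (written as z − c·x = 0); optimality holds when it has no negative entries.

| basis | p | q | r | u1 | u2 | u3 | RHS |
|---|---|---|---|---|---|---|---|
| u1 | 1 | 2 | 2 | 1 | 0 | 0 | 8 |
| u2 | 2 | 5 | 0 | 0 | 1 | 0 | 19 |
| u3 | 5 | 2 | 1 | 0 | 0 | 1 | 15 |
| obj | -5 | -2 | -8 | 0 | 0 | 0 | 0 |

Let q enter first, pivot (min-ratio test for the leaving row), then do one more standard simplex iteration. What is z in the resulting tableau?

Ratio test on column q — row 1: 8/2 = 4; row 2: 19/5 = 19/5; row 3: 15/2 = 15/2. Minimum is 19/5 at row 2 (u2 leaves); pivot element 5.
Pivot on row 2; the obj-row RHS becomes 0 − (-2)·(19/5) = 38/5.
Next entering variable (most negative obj-row entry -8): r.
Ratio test on column r — row 1: (2/5)/2 = 1/5; row 2: entry 0 ≤ 0; row 3: (37/5)/1 = 37/5. Minimum is 1/5 at row 1 (u1 leaves); pivot element 2.
After the second pivot the obj-row RHS is 38/5 − (-8)·(1/5) = 46/5.

46/5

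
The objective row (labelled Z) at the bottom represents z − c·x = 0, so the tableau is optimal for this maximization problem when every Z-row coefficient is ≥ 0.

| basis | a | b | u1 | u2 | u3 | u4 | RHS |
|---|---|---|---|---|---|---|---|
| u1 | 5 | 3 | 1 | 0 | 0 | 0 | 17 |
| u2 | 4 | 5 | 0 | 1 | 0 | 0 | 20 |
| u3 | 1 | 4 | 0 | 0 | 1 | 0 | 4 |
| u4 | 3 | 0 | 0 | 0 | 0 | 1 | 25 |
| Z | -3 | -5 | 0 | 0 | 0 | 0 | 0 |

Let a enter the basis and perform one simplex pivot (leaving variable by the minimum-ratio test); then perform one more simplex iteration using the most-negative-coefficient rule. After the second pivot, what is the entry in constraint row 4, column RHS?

Ratio test on column a — row 1: 17/5 = 17/5; row 2: 20/4 = 5; row 3: 4/1 = 4; row 4: 25/3 = 25/3. Minimum is 17/5 at row 1 (u1 leaves); pivot element 5.
Divide row 1 by 5; eliminate column a from the other rows.
Second iteration: most negative Z-row entry is -16/5 in column b, so b enters.
Ratio test on column b — row 1: (17/5)/(3/5) = 17/3; row 2: (32/5)/(13/5) = 32/13; row 3: (3/5)/(17/5) = 3/17; row 4: entry -9/5 ≤ 0. Minimum is 3/17 at row 3 (u3 leaves); pivot element 17/5.
Divide row 3 by 17/5; eliminate column b from the other rows.
After both pivots, the entry at constraint row 4, column RHS is 257/17.

257/17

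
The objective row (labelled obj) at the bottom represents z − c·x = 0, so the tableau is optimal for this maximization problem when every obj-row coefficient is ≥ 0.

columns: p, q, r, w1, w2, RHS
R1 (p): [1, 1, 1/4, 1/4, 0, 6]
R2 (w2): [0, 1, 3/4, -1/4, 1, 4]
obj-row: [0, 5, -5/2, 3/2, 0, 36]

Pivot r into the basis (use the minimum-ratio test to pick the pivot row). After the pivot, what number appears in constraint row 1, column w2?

-1/3

Ratio test on column r — row 1: 6/(1/4) = 24; row 2: 4/(3/4) = 16/3. Minimum is 16/3 at row 2 (w2 leaves); pivot element 3/4.
Divide row 2 by 3/4; eliminate column r from the other rows.
Row 1 update in column w2: 0 − (1/4)·(4/3) = -1/3.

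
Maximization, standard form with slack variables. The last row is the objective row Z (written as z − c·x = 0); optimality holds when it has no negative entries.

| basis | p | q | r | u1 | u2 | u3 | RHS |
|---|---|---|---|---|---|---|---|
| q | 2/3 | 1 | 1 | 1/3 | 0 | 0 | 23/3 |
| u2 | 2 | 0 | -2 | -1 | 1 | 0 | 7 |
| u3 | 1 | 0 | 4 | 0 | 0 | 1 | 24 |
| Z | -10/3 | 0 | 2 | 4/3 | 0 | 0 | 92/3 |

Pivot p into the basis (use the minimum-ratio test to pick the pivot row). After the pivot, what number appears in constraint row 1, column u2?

Ratio test on column p — row 1: (23/3)/(2/3) = 23/2; row 2: 7/2 = 7/2; row 3: 24/1 = 24. Minimum is 7/2 at row 2 (u2 leaves); pivot element 2.
Divide row 2 by 2; eliminate column p from the other rows.
Row 1 update in column u2: 0 − (2/3)·(1/2) = -1/3.

-1/3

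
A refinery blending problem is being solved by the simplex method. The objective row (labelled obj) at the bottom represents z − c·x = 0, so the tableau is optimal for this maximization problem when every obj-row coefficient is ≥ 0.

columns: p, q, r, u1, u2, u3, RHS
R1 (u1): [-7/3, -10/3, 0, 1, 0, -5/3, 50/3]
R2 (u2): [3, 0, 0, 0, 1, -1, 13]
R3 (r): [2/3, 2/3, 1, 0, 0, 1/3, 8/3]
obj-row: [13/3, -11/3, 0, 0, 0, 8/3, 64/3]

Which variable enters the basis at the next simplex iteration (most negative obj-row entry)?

Negative obj-row entries: q: -11/3.
The most negative is -11/3 in column q, so q enters.

q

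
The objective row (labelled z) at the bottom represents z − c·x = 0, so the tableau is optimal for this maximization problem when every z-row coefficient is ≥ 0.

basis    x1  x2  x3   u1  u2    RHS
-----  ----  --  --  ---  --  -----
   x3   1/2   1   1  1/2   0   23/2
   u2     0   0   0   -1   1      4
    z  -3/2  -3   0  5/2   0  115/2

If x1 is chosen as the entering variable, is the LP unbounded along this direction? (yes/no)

no

Column x1 has positive entries in row(s) 1, so the ratio test bounds it — not unbounded.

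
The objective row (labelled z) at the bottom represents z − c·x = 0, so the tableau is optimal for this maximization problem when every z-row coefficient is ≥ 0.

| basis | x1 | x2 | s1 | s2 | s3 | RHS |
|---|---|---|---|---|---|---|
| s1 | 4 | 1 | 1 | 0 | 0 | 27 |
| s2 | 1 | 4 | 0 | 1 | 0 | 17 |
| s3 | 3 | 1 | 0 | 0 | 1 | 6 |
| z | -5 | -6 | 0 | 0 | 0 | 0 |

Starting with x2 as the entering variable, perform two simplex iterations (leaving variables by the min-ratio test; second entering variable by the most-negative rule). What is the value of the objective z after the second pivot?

305/11

Ratio test on column x2 — row 1: 27/1 = 27; row 2: 17/4 = 17/4; row 3: 6/1 = 6. Minimum is 17/4 at row 2 (s2 leaves); pivot element 4.
Pivot on row 2; the z-row RHS becomes 0 − (-6)·(17/4) = 51/2.
Next entering variable (most negative z-row entry -7/2): x1.
Ratio test on column x1 — row 1: (91/4)/(15/4) = 91/15; row 2: (17/4)/(1/4) = 17; row 3: (7/4)/(11/4) = 7/11. Minimum is 7/11 at row 3 (s3 leaves); pivot element 11/4.
After the second pivot the z-row RHS is 51/2 − (-7/2)·(7/11) = 305/11.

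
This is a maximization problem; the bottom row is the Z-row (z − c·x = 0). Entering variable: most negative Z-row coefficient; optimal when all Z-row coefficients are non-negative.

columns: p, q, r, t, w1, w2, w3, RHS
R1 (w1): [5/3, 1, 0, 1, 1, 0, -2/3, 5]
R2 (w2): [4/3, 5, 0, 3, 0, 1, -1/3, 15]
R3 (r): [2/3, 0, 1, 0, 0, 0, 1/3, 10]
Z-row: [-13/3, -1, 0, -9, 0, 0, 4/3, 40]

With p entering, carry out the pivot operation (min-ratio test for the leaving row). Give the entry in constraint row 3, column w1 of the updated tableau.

Ratio test on column p — row 1: 5/(5/3) = 3; row 2: 15/(4/3) = 45/4; row 3: 10/(2/3) = 15. Minimum is 3 at row 1 (w1 leaves); pivot element 5/3.
Divide row 1 by 5/3; eliminate column p from the other rows.
Row 3 update in column w1: 0 − (2/3)·(3/5) = -2/5.

-2/5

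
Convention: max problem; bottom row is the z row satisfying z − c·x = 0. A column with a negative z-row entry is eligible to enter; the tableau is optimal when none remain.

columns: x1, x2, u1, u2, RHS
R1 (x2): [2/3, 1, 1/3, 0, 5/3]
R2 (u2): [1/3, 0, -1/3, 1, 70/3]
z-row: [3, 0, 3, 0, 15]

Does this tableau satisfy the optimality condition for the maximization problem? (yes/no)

yes

Every z-row coefficient is ≥ 0, so the tableau is optimal.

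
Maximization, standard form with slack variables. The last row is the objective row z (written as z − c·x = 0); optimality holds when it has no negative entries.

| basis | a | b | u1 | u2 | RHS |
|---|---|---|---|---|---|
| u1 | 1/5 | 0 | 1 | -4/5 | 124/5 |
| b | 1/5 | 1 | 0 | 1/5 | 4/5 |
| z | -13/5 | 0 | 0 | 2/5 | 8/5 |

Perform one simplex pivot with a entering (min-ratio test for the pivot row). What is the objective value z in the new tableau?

Ratio test on column a — row 1: (124/5)/(1/5) = 124; row 2: (4/5)/(1/5) = 4. Minimum is 4 at row 2 (b leaves); pivot element 1/5.
Pivot on row 2; the z-row RHS becomes 8/5 − (-13/5)·4 = 12.

12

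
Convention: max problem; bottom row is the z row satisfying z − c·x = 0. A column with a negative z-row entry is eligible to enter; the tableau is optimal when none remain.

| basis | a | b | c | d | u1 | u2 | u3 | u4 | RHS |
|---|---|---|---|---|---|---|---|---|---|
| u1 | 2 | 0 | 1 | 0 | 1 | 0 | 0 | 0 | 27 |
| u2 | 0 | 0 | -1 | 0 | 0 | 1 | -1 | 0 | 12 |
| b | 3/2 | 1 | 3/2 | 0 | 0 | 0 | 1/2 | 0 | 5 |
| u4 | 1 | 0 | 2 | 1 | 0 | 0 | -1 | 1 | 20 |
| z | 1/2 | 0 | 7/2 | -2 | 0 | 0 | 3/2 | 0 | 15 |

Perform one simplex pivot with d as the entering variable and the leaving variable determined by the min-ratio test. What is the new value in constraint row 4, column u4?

1

Ratio test on column d — row 1: entry 0 ≤ 0; row 2: entry 0 ≤ 0; row 3: entry 0 ≤ 0; row 4: 20/1 = 20. Minimum is 20 at row 4 (u4 leaves); pivot element 1.
Divide row 4 by 1; eliminate column d from the other rows.
In the new row 4, the u4 entry is the old entry divided by the pivot: 1/1 = 1.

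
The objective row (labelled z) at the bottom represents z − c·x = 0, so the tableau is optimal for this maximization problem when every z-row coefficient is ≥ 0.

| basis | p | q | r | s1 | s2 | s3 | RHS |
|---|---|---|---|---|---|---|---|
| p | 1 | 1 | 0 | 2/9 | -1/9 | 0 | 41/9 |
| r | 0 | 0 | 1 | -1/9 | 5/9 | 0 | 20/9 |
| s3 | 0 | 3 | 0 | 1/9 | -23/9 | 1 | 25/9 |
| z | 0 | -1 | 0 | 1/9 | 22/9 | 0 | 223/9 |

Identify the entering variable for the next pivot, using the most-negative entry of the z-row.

q

Negative z-row entries: q: -1.
The most negative is -1 in column q, so q enters.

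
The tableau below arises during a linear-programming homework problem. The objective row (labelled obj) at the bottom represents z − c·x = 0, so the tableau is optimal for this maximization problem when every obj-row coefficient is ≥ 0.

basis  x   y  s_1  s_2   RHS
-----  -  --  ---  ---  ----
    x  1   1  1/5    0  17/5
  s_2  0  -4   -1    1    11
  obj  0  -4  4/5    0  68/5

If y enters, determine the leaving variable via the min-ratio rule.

Column y entries and ratios — x: (17/5)/1 = 17/5; s_2: -4 ≤ 0, skip.
Smallest ratio is 17/5 in the row of x, so x leaves.

x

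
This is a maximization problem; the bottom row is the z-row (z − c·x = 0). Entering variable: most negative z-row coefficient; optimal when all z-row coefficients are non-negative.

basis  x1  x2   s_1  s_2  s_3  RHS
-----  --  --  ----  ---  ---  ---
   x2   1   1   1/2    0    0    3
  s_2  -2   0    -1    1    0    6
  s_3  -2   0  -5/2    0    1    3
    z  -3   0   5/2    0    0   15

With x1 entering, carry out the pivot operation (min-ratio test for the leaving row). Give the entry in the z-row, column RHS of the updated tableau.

24

Ratio test on column x1 — row 1: 3/1 = 3; row 2: entry -2 ≤ 0; row 3: entry -2 ≤ 0. Minimum is 3 at row 1 (x2 leaves); pivot element 1.
Divide row 1 by 1; eliminate column x1 from the other rows.
z-row update in column RHS: 15 − (-3)·3 = 24.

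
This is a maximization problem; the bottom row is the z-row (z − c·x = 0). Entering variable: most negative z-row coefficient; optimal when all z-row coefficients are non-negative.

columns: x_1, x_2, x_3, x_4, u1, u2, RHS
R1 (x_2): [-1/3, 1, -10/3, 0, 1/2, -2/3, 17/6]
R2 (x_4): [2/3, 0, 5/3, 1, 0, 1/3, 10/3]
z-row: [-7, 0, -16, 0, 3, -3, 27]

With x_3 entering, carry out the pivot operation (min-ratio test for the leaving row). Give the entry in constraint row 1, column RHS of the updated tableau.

19/2

Ratio test on column x_3 — row 1: entry -10/3 ≤ 0; row 2: (10/3)/(5/3) = 2. Minimum is 2 at row 2 (x_4 leaves); pivot element 5/3.
Divide row 2 by 5/3; eliminate column x_3 from the other rows.
Row 1 update in column RHS: 17/6 − (-10/3)·2 = 19/2.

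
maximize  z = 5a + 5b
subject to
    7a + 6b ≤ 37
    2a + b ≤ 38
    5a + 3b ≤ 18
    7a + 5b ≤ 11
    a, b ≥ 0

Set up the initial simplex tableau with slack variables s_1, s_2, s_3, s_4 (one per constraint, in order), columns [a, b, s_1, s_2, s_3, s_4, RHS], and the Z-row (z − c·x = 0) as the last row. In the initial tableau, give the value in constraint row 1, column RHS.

The RHS of constraint 1 is b_1 = 37.

37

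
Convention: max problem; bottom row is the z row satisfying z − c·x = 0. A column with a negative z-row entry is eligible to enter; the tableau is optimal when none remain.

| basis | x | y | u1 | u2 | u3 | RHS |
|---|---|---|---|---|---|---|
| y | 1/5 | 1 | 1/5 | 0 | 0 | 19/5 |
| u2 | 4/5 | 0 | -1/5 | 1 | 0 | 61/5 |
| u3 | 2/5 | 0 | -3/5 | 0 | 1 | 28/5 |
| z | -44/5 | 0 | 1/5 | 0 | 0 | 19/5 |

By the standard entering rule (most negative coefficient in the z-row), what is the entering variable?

Negative z-row entries: x: -44/5.
The most negative is -44/5 in column x, so x enters.

x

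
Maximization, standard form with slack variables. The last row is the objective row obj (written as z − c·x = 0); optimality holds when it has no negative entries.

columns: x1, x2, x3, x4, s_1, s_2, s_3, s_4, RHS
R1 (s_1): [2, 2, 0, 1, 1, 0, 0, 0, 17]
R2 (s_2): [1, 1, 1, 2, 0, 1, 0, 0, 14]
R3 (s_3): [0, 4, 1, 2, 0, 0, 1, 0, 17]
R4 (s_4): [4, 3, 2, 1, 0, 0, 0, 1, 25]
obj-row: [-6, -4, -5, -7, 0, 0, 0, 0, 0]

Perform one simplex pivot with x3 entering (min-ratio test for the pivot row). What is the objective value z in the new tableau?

Ratio test on column x3 — row 1: entry 0 ≤ 0; row 2: 14/1 = 14; row 3: 17/1 = 17; row 4: 25/2 = 25/2. Minimum is 25/2 at row 4 (s_4 leaves); pivot element 2.
Pivot on row 4; the obj-row RHS becomes 0 − (-5)·(25/2) = 125/2.

125/2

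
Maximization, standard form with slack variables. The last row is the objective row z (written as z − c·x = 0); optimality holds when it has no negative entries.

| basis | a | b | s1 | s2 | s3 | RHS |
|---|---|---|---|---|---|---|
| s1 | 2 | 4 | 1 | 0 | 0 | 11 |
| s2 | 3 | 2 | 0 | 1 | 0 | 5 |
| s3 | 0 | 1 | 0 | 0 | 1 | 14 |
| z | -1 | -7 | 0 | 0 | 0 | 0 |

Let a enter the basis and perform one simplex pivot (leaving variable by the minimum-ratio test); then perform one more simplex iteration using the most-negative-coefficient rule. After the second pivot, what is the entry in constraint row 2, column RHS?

5/2

Ratio test on column a — row 1: 11/2 = 11/2; row 2: 5/3 = 5/3; row 3: entry 0 ≤ 0. Minimum is 5/3 at row 2 (s2 leaves); pivot element 3.
Divide row 2 by 3; eliminate column a from the other rows.
Second iteration: most negative z-row entry is -19/3 in column b, so b enters.
Ratio test on column b — row 1: (23/3)/(8/3) = 23/8; row 2: (5/3)/(2/3) = 5/2; row 3: 14/1 = 14. Minimum is 5/2 at row 2 (a leaves); pivot element 2/3.
Divide row 2 by 2/3; eliminate column b from the other rows.
After both pivots, the entry at constraint row 2, column RHS is 5/2.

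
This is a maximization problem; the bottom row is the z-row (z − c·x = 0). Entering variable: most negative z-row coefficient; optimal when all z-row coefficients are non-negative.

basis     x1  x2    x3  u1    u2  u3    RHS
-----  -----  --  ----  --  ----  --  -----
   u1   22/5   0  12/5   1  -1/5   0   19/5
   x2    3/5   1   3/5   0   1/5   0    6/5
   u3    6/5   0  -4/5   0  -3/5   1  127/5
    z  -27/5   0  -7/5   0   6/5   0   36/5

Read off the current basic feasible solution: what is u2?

0

u2 is not in the basis, so in the current basic feasible solution u2 = 0.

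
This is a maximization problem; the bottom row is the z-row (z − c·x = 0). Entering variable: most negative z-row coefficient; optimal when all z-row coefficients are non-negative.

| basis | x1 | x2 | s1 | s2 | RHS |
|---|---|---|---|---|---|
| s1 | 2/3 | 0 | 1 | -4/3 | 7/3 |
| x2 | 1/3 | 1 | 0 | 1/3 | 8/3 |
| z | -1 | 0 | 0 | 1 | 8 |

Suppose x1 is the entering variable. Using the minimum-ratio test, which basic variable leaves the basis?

s1

Column x1 entries and ratios — s1: (7/3)/(2/3) = 7/2; x2: (8/3)/(1/3) = 8.
Smallest ratio is 7/2 in the row of s1, so s1 leaves.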